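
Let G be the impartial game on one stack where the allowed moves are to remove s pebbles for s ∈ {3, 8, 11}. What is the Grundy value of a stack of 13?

2

Build the Grundy sequence with g(k) = mex{g(k−s) : s ∈ {3, 8, 11}, s ≤ k}:
k:     0  1  2  3  4  5  6  7  8  9 10 11 12 13
g(k):  0  0  0  1  1  1  0  0  2  1  1  3  2  2
So g(13) = 2.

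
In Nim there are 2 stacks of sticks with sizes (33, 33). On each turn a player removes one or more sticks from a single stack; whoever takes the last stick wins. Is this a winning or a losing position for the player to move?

Losing position

Bitwise XOR of the heap sizes:
  100001  (33)
  100001  (33)
  ------
  000000  (0)
The nim-sum is 0, so this is a P-position: the player to move is in a losing position under optimal play.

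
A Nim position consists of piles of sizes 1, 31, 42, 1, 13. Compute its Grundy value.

56

In binary:
  000001  (1)
  011111  (31)
  101010  (42)
  000001  (1)
  001101  (13)
  ------
  111000  (56)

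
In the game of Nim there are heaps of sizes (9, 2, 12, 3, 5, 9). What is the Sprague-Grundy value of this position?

8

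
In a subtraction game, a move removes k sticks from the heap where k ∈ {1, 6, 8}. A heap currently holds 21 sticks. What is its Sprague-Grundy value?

Grundy values for subtraction set {1, 6, 8}:
k:     0  1  2  3  4  5  6  7  8  9 10 11 12 13 14 15 16 17 18 19 20 21
g(k):  0  1  0  1  0  1  2  0  1  0  1  0  1  2  0  1  0  1  0  1  2  0
So g(21) = 0.

0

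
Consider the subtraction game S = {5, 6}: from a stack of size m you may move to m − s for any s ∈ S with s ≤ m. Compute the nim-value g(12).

Compute g(0), g(1), … for moves {5, 6}:
k:     0  1  2  3  4  5  6  7  8  9 10 11 12
g(k):  0  0  0  0  0  1  1  1  1  1  2  0  0
So g(12) = 0.

0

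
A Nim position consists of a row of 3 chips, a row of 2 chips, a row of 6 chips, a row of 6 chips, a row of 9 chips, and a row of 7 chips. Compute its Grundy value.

15

Bitwise XOR of the heap sizes:
  0011  (3)
  0010  (2)
  0110  (6)
  0110  (6)
  1001  (9)
  0111  (7)
  ----
  1111  (15)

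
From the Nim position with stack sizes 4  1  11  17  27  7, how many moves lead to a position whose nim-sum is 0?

In binary:
  00100  (4)
  00001  (1)
  01011  (11)
  10001  (17)
  11011  (27)
  00111  (7)
  -----
  00011  (3)
The overall nim-sum is X = 3. A stack of size p has a winning move iff p XOR X < p (reduce it to p XOR X).
  4: 4 XOR 3 = 7 ≥ 4 — no move.
  1: 1 XOR 3 = 2 ≥ 1 — no move.
  11: 11 XOR 3 = 8 < 11 — winning move (to 8).
  17: 17 XOR 3 = 18 ≥ 17 — no move.
  27: 27 XOR 3 = 24 < 27 — winning move (to 24).
  7: 7 XOR 3 = 4 < 7 — winning move (to 4).
That gives 3 winning moves.

3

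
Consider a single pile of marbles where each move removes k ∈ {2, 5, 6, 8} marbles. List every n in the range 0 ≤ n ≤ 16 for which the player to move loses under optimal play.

0, 1, 4, 11, 14, 15

Build the Grundy sequence with g(k) = mex{g(k−s) : s ∈ {2, 5, 6, 8}, s ≤ k}:
k:     0  1  2  3  4  5  6  7  8  9 10 11 12 13 14 15 16
g(k):  0  0  1  1  0  2  1  3  2  2  3  0  2  1  0  0  1
The P-positions (g = 0) in 0..16 are 0, 1, 4, 11, 14, 15.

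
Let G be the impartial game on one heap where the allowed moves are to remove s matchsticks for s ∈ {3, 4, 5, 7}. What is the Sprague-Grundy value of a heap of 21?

0

Build the Grundy sequence with g(k) = mex{g(k−s) : s ∈ {3, 4, 5, 7}, s ≤ k}:
k:     0  1  2  3  4  5  6  7  8  9 10 11 12 13 14 15 16 17 18 19 20 21
g(k):  0  0  0  1  1  1  2  2  2  3  0  0  0  1  1  1  2  2  2  3  0  0
So g(21) = 0.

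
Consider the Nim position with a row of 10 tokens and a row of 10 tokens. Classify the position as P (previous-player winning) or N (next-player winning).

P-position

Compute the nim-sum pairwise:
10 XOR 10 = 0
The nim-sum is 0, so this is a P-position: the player to move is in a losing position under optimal play.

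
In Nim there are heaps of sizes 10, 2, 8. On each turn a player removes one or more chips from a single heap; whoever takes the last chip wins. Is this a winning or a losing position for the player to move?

Nim-sum: 10 ⊕ 2 ⊕ 8 = 0.
The nim-sum is 0, so this is a P-position: the player to move is in a losing position under optimal play.

Losing position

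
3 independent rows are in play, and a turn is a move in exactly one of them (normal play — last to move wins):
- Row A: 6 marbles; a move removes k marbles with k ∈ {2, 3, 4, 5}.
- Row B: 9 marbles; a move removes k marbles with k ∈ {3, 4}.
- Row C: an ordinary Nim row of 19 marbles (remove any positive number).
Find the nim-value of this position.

Build the Grundy sequence for row A with g(k) = mex{g(k−s) : s ∈ {2, 3, 4, 5}, s ≤ k}:
k:     0  1  2  3  4  5  6
g(k):  0  0  1  1  2  2  3
So g(6) = 3.
Build the Grundy sequence for row B with g(k) = mex{g(k−s) : s ∈ {3, 4}, s ≤ k}:
k:     0  1  2  3  4  5  6  7  8  9
g(k):  0  0  0  1  1  1  2  0  0  0
So g(9) = 0.
Row C is a plain Nim row of size 19, so its Grundy value is 19.
The value of a disjunctive sum is the nim-sum of the parts.
Combined value = 3 ⊕ 0 ⊕ 19 = 16.

16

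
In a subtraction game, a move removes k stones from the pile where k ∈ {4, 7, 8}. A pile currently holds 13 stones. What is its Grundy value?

Compute g(0), g(1), … for moves {4, 7, 8}:
g(0) = mex{} = 0
g(1) = mex{} = 0
g(2) = mex{} = 0
g(3) = mex{} = 0
g(4) = mex{0} = 1
g(5) = mex{0} = 1
g(6) = mex{0} = 1
g(7) = mex{0} = 1
g(8) = mex{0,1} = 2
g(9) = mex{0,1} = 2
g(10) = mex{0,1} = 2
g(11) = mex{0,1} = 2
g(12) = mex{1,2} = 0
g(13) = mex{1,2} = 0
So g(13) = 0.

0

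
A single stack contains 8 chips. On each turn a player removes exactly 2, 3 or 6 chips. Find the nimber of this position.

Compute g(0), g(1), … for moves {2, 3, 6}:
g(0) = mex{} = 0
g(1) = mex{} = 0
g(2) = mex{0} = 1
g(3) = mex{0} = 1
g(4) = mex{0,1} = 2
g(5) = mex{1} = 0
g(6) = mex{0,1,2} = 3
g(7) = mex{0,2} = 1
g(8) = mex{0,1,3} = 2
So g(8) = 2.

2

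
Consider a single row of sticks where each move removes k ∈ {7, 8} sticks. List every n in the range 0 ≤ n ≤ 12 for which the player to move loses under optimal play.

Build the Grundy sequence with g(k) = mex{g(k−s) : s ∈ {7, 8}, s ≤ k}:
k:     0  1  2  3  4  5  6  7  8  9 10 11 12
g(k):  0  0  0  0  0  0  0  1  1  1  1  1  1
The P-positions (g = 0) in 0..12 are 0, 1, 2, 3, 4, 5, 6.

0, 1, 2, 3, 4, 5, 6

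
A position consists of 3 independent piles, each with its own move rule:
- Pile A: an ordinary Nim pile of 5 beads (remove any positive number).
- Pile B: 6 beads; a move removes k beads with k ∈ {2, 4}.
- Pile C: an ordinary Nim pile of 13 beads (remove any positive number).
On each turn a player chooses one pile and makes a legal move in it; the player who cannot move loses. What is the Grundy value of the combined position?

8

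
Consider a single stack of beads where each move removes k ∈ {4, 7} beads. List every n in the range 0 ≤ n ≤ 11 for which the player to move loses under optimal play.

0, 1, 2, 3, 11

Compute g(0), g(1), … for moves {4, 7}:
g(0) = mex{} = 0
g(1) = mex{} = 0
g(2) = mex{} = 0
g(3) = mex{} = 0
g(4) = mex{0} = 1
g(5) = mex{0} = 1
g(6) = mex{0} = 1
g(7) = mex{0} = 1
g(8) = mex{0,1} = 2
g(9) = mex{0,1} = 2
g(10) = mex{0,1} = 2
g(11) = mex{1} = 0
The P-positions (g = 0) in 0..11 are 0, 1, 2, 3, 11.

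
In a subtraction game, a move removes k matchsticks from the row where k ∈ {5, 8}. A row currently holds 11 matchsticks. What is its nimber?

2

Grundy values for subtraction set {5, 8}:
g(0) = mex{} = 0
g(1) = mex{} = 0
g(2) = mex{} = 0
g(3) = mex{} = 0
g(4) = mex{} = 0
g(5) = mex{0} = 1
g(6) = mex{0} = 1
g(7) = mex{0} = 1
g(8) = mex{0} = 1
g(9) = mex{0} = 1
g(10) = mex{0,1} = 2
g(11) = mex{0,1} = 2
So g(11) = 2.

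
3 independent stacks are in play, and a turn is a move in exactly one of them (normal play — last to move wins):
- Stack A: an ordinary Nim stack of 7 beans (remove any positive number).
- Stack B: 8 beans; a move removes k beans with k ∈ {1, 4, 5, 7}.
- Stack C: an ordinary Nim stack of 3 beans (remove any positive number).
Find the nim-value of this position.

4

Stack A is a plain Nim stack of size 7, so its Grundy value is 7.
Build the Grundy sequence for stack B with g(k) = mex{g(k−s) : s ∈ {1, 4, 5, 7}, s ≤ k}:
k:     0  1  2  3  4  5  6  7  8
g(k):  0  1  0  1  2  3  2  3  0
So g(8) = 0.
Stack C is a plain Nim stack of size 3, so its Grundy value is 3.
By the Sprague-Grundy theorem, the Grundy value of a sum of independent games is the XOR of the component values.
Combined value = 7 XOR 0 XOR 3 = 4.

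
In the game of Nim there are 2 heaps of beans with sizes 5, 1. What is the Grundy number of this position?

4

Write each in binary and XOR column by column:
  101  (5)
  001  (1)
  ---
  100  (4)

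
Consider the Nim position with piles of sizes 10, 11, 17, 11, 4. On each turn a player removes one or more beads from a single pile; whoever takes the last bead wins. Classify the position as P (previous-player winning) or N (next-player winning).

Nim-sum: 10 ^ 11 ^ 17 ^ 11 ^ 4 = 31.
The nim-sum is 31 ≠ 0, so this is an N-position: the player to move can win.

N-position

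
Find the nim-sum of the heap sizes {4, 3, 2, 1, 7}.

Compute the nim-sum pairwise:
4 ⊕ 3 = 7
7 ⊕ 2 = 5
5 ⊕ 1 = 4
4 ⊕ 7 = 3

3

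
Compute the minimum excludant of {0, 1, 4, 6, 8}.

2

The values 0, 1 are all present; 2 is the first non-negative integer missing from the set.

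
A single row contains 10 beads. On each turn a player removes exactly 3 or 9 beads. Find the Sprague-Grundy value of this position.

Compute g(0), g(1), … for moves {3, 9}:
k:     0  1  2  3  4  5  6  7  8  9 10
g(k):  0  0  0  1  1  1  0  0  0  1  1
So g(10) = 1.

1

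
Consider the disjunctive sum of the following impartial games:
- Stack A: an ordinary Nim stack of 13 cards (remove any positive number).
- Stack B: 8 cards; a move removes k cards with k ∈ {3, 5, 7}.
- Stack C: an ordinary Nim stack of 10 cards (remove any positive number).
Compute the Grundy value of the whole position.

5

Stack A is a plain Nim stack of size 13, so its Grundy value is 13.
For stack B, compute g(0), g(1), … with moves {3, 5, 7}:
k:     0  1  2  3  4  5  6  7  8
g(k):  0  0  0  1  1  1  2  2  2
So g(8) = 2.
Stack C is a plain Nim stack of size 10, so its Grundy value is 10.
By the Sprague-Grundy theorem, the Grundy value of a sum of independent games is the XOR of the component values.
Combined value = 13 XOR 2 XOR 10 = 5.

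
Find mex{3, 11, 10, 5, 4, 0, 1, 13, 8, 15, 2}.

The values 0, 1, 2, 3, 4, 5 are all present; 6 is the first non-negative integer missing from the set.

6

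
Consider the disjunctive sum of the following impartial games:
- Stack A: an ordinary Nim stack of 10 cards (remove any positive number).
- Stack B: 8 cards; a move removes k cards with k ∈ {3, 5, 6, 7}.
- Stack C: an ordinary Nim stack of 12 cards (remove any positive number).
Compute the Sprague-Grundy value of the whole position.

4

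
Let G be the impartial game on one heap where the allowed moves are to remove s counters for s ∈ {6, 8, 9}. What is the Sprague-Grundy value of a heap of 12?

Build the Grundy sequence with g(k) = mex{g(k−s) : s ∈ {6, 8, 9}, s ≤ k}:
g(0) = mex{} = 0
g(1) = mex{} = 0
g(2) = mex{} = 0
g(3) = mex{} = 0
g(4) = mex{} = 0
g(5) = mex{} = 0
g(6) = mex{0} = 1
g(7) = mex{0} = 1
g(8) = mex{0} = 1
g(9) = mex{0} = 1
g(10) = mex{0} = 1
g(11) = mex{0} = 1
g(12) = mex{0,1} = 2
So g(12) = 2.

2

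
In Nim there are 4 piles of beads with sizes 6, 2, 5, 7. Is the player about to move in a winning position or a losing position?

Winning position

Nim-sum: 6 XOR 2 XOR 5 XOR 7 = 6.
The nim-sum is 6 ≠ 0, so this is an N-position: the player to move can win.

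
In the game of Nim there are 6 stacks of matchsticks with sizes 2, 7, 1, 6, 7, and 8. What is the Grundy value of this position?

Bitwise XOR of the heap sizes:
  0010  (2)
  0111  (7)
  0001  (1)
  0110  (6)
  0111  (7)
  1000  (8)
  ----
  1101  (13)

13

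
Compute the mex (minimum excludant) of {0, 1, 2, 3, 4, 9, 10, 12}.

5

The values 0, 1, 2, 3, 4 are all present; 5 is the first non-negative integer missing from the set.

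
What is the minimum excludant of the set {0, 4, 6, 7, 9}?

0 is in the set but 1 is not, so the mex is 1.

1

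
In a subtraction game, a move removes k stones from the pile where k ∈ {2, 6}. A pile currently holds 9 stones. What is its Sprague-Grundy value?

0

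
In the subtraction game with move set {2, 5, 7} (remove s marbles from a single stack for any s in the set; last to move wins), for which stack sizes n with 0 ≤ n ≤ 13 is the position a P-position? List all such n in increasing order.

0, 1, 4, 10, 13

Grundy values for subtraction set {2, 5, 7}:
k:     0  1  2  3  4  5  6  7  8  9 10 11 12 13
g(k):  0  0  1  1  0  2  1  3  2  2  0  3  1  0
The P-positions (g = 0) in 0..13 are 0, 1, 4, 10, 13.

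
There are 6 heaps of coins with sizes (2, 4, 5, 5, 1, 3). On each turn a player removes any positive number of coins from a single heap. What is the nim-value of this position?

4

Nim-sum: 2 XOR 4 XOR 5 XOR 5 XOR 1 XOR 3 = 4.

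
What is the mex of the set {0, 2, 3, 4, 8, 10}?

0 is in the set but 1 is not, so the mex is 1.

1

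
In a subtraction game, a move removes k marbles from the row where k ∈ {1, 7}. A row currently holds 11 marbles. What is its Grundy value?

1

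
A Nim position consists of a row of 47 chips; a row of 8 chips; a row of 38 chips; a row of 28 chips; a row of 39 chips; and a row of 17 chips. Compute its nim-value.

Write each in binary and XOR column by column:
  101111  (47)
  001000  (8)
  100110  (38)
  011100  (28)
  100111  (39)
  010001  (17)
  ------
  101011  (43)

43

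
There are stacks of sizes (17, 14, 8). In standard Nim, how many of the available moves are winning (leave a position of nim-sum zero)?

1

Write each in binary and XOR column by column:
  10001  (17)
  01110  (14)
  01000  (8)
  -----
  10111  (23)
The overall nim-sum is X = 23. A stack of size p has a winning move iff p XOR X < p (reduce it to p XOR X).
  17: 17 XOR 23 = 6 < 17 — winning move (to 6).
  14: 14 XOR 23 = 25 ≥ 14 — no move.
  8: 8 XOR 23 = 31 ≥ 8 — no move.
That gives 1 winning move.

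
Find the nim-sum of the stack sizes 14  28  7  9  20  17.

25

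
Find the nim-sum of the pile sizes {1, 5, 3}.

Compute the nim-sum pairwise:
1 XOR 5 = 4
4 XOR 3 = 7

7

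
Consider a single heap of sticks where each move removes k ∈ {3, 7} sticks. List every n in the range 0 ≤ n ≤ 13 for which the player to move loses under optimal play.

0, 1, 2, 6, 10, 11, 12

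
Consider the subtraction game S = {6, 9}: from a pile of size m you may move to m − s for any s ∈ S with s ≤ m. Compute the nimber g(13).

Grundy values for subtraction set {6, 9}:
g(0) = mex{} = 0
g(1) = mex{} = 0
g(2) = mex{} = 0
g(3) = mex{} = 0
g(4) = mex{} = 0
g(5) = mex{} = 0
g(6) = mex{0} = 1
g(7) = mex{0} = 1
g(8) = mex{0} = 1
g(9) = mex{0} = 1
g(10) = mex{0} = 1
g(11) = mex{0} = 1
g(12) = mex{0,1} = 2
g(13) = mex{0,1} = 2
So g(13) = 2.

2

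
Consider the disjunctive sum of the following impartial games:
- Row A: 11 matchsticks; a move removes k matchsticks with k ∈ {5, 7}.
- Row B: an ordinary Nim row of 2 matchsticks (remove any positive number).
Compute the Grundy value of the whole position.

Build the Grundy sequence for row A with g(k) = mex{g(k−s) : s ∈ {5, 7}, s ≤ k}:
g(0) = mex{} = 0
g(1) = mex{} = 0
g(2) = mex{} = 0
g(3) = mex{} = 0
g(4) = mex{} = 0
g(5) = mex{0} = 1
g(6) = mex{0} = 1
g(7) = mex{0} = 1
g(8) = mex{0} = 1
g(9) = mex{0} = 1
g(10) = mex{0,1} = 2
g(11) = mex{0,1} = 2
So g(11) = 2.
Row B is a plain Nim row of size 2, so its Grundy value is 2.
By the Sprague-Grundy theorem, the Grundy value of a sum of independent games is the XOR of the component values.
Combined value = 2 ⊕ 2 = 0.

0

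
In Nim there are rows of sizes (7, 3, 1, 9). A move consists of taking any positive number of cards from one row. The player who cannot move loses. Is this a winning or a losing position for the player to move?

Winning position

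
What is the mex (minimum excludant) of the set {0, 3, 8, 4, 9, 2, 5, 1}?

6

The values 0, 1, 2, 3, 4, 5 are all present; 6 is the first non-negative integer missing from the set.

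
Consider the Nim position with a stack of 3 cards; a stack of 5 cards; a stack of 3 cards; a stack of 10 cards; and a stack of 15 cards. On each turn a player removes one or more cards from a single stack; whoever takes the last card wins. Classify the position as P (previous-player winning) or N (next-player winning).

P-position

Compute the nim-sum pairwise:
3 XOR 5 = 6
6 XOR 3 = 5
5 XOR 10 = 15
15 XOR 15 = 0
The nim-sum is 0, so this is a P-position: the player to move is in a losing position under optimal play.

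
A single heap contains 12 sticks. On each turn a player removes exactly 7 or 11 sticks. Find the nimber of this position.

Grundy values for subtraction set {7, 11}:
g(0) = mex{} = 0
g(1) = mex{} = 0
g(2) = mex{} = 0
g(3) = mex{} = 0
g(4) = mex{} = 0
g(5) = mex{} = 0
g(6) = mex{} = 0
g(7) = mex{0} = 1
g(8) = mex{0} = 1
g(9) = mex{0} = 1
g(10) = mex{0} = 1
g(11) = mex{0} = 1
g(12) = mex{0} = 1
So g(12) = 1.

1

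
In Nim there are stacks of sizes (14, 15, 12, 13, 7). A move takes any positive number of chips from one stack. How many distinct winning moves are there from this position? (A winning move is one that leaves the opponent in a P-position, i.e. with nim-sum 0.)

5

In binary:
  1110  (14)
  1111  (15)
  1100  (12)
  1101  (13)
  0111  (7)
  ----
  0111  (7)
The overall nim-sum is X = 7. A stack of size p has a winning move iff p XOR X < p (reduce it to p XOR X).
  14: 14 XOR 7 = 9 < 14 — winning move (to 9).
  15: 15 XOR 7 = 8 < 15 — winning move (to 8).
  12: 12 XOR 7 = 11 < 12 — winning move (to 11).
  13: 13 XOR 7 = 10 < 13 — winning move (to 10).
  7: 7 XOR 7 = 0 < 7 — winning move (to 0).
That gives 5 winning moves.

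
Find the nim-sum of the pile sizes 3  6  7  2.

Nim-sum: 3 XOR 6 XOR 7 XOR 2 = 0.

0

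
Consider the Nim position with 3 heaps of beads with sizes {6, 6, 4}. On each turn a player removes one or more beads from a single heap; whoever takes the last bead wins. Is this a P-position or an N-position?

Compute the nim-sum pairwise:
6 ^ 6 = 0
0 ^ 4 = 4
The nim-sum is 4 ≠ 0, so this is an N-position: the player to move can win.

N-position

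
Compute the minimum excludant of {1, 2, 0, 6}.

3

The values 0, 1, 2 are all present; 3 is the first non-negative integer missing from the set.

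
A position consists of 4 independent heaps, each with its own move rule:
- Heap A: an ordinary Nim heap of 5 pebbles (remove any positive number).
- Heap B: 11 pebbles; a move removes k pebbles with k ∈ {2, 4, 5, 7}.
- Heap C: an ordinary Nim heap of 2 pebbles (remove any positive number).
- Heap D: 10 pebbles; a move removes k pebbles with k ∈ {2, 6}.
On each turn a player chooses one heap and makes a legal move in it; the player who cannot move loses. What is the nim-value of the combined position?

7

Heap A is a plain Nim heap of size 5, so its Grundy value is 5.
For heap B, compute g(0), g(1), … with moves {2, 4, 5, 7}:
g(0) = mex{} = 0
g(1) = mex{} = 0
g(2) = mex{0} = 1
g(3) = mex{0} = 1
g(4) = mex{0,1} = 2
g(5) = mex{0,1} = 2
g(6) = mex{0,1,2} = 3
g(7) = mex{0,1,2} = 3
g(8) = mex{0,1,2,3} = 4
g(9) = mex{1,2,3} = 0
g(10) = mex{1,2,3,4} = 0
g(11) = mex{0,2,3} = 1
So g(11) = 1.
Heap C is a plain Nim heap of size 2, so its Grundy value is 2.
For heap D, compute g(0), g(1), … with moves {2, 6}:
k:     0  1  2  3  4  5  6  7  8  9 10
g(k):  0  0  1  1  0  0  1  1  0  0  1
So g(10) = 1.
By the Sprague-Grundy theorem, the Grundy value of a sum of independent games is the XOR of the component values.
Combined value = 5 ⊕ 1 ⊕ 2 ⊕ 1 = 7.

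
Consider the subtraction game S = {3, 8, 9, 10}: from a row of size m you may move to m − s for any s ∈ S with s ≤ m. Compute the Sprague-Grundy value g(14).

Build the Grundy sequence with g(k) = mex{g(k−s) : s ∈ {3, 8, 9, 10}, s ≤ k}:
g(0) = mex{} = 0
g(1) = mex{} = 0
g(2) = mex{} = 0
g(3) = mex{0} = 1
g(4) = mex{0} = 1
g(5) = mex{0} = 1
g(6) = mex{1} = 0
g(7) = mex{1} = 0
g(8) = mex{0,1} = 2
g(9) = mex{0} = 1
g(10) = mex{0} = 1
g(11) = mex{0,1,2} = 3
g(12) = mex{0,1} = 2
g(13) = mex{1} = 0
g(14) = mex{0,1,3} = 2
So g(14) = 2.

2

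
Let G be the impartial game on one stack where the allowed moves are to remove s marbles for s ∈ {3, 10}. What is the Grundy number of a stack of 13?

Compute g(0), g(1), … for moves {3, 10}:
k:     0  1  2  3  4  5  6  7  8  9 10 11 12 13
g(k):  0  0  0  1  1  1  0  0  0  1  1  1  2  0
So g(13) = 0.

0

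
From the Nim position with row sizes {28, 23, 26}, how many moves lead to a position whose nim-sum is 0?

3

Compute the nim-sum pairwise:
28 ⊕ 23 = 11
11 ⊕ 26 = 17
The overall nim-sum is X = 17. A row of size p has a winning move iff p XOR X < p (reduce it to p XOR X).
  28: 28 XOR 17 = 13 < 28 — winning move (to 13).
  23: 23 XOR 17 = 6 < 23 — winning move (to 6).
  26: 26 XOR 17 = 11 < 26 — winning move (to 11).
That gives 3 winning moves.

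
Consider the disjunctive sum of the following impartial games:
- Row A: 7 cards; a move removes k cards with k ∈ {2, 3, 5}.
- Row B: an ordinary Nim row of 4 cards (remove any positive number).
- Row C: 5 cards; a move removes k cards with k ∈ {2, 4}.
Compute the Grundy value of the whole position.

Build the Grundy sequence for row A with g(k) = mex{g(k−s) : s ∈ {2, 3, 5}, s ≤ k}:
g(0) = mex{} = 0
g(1) = mex{} = 0
g(2) = mex{0} = 1
g(3) = mex{0} = 1
g(4) = mex{0,1} = 2
g(5) = mex{0,1} = 2
g(6) = mex{0,1,2} = 3
g(7) = mex{1,2} = 0
So g(7) = 0.
Row B is a plain Nim row of size 4, so its Grundy value is 4.
For row C, compute g(0), g(1), … with moves {2, 4}:
k:     0  1  2  3  4  5
g(k):  0  0  1  1  2  2
So g(5) = 2.
The value of a disjunctive sum is the nim-sum of the parts.
Combined value = 0 ⊕ 4 ⊕ 2 = 6.

6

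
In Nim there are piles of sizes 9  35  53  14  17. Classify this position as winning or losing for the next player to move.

Compute the nim-sum pairwise:
9 XOR 35 = 42
42 XOR 53 = 31
31 XOR 14 = 17
17 XOR 17 = 0
The nim-sum is 0, so this is a P-position: the player to move is in a losing position under optimal play.

Losing position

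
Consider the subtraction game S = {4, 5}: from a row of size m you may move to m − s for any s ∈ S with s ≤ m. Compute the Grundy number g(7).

1

Grundy values for subtraction set {4, 5}:
k:     0  1  2  3  4  5  6  7
g(k):  0  0  0  0  1  1  1  1
So g(7) = 1.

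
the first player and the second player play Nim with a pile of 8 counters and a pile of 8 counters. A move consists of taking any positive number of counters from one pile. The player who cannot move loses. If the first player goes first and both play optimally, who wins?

the second player wins

Write each in binary and XOR column by column:
  1000  (8)
  1000  (8)
  ----
  0000  (0)
The nim-sum is 0, so this is a P-position: the player to move is in a losing position under optimal play; the first player is about to move from it and so loses — the second player wins.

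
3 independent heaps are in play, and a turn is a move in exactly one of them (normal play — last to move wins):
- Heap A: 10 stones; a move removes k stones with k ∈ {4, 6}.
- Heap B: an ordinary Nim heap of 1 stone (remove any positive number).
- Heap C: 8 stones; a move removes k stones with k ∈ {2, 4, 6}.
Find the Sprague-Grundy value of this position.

1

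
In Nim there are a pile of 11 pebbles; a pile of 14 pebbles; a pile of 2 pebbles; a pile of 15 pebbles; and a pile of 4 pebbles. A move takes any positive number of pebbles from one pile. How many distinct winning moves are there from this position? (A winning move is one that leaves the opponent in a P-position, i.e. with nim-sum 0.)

3

Compute the nim-sum pairwise:
11 ⊕ 14 = 5
5 ⊕ 2 = 7
7 ⊕ 15 = 8
8 ⊕ 4 = 12
The overall nim-sum is X = 12. A pile of size p has a winning move iff p XOR X < p (reduce it to p XOR X).
  11: 11 XOR 12 = 7 < 11 — winning move (to 7).
  14: 14 XOR 12 = 2 < 14 — winning move (to 2).
  2: 2 XOR 12 = 14 ≥ 2 — no move.
  15: 15 XOR 12 = 3 < 15 — winning move (to 3).
  4: 4 XOR 12 = 8 ≥ 4 — no move.
That gives 3 winning moves.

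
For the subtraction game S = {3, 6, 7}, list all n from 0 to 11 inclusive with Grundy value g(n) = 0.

0, 1, 2, 10, 11

Grundy values for subtraction set {3, 6, 7}:
k:     0  1  2  3  4  5  6  7  8  9 10 11
g(k):  0  0  0  1  1  1  2  2  2  3  0  0
The P-positions (g = 0) in 0..11 are 0, 1, 2, 10, 11.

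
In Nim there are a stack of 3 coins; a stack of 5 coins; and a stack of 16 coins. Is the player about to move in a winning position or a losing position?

Nim-sum: 3 ⊕ 5 ⊕ 16 = 22.
The nim-sum is 22 ≠ 0, so this is an N-position: the player to move can win.

Winning position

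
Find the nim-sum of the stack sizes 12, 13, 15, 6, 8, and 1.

1

Write each in binary and XOR column by column:
  1100  (12)
  1101  (13)
  1111  (15)
  0110  (6)
  1000  (8)
  0001  (1)
  ----
  0001  (1)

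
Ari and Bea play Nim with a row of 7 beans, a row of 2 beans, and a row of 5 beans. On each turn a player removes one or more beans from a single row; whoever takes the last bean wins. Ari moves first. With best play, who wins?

Write each in binary and XOR column by column:
  111  (7)
  010  (2)
  101  (5)
  ---
  000  (0)
The nim-sum is 0, so this is a P-position: the player to move is in a losing position under optimal play; Ari is about to move from it and so loses — Bea wins.

Bea wins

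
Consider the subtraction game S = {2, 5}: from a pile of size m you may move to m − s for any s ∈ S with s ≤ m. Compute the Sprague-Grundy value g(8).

Grundy values for subtraction set {2, 5}:
g(0) = mex{} = 0
g(1) = mex{} = 0
g(2) = mex{0} = 1
g(3) = mex{0} = 1
g(4) = mex{1} = 0
g(5) = mex{0,1} = 2
g(6) = mex{0} = 1
g(7) = mex{1,2} = 0
g(8) = mex{1} = 0
So g(8) = 0.

0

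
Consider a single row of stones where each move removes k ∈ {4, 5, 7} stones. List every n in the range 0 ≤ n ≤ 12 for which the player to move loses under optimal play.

0, 1, 2, 3, 11, 12

Compute g(0), g(1), … for moves {4, 5, 7}:
g(0) = mex{} = 0
g(1) = mex{} = 0
g(2) = mex{} = 0
g(3) = mex{} = 0
g(4) = mex{0} = 1
g(5) = mex{0} = 1
g(6) = mex{0} = 1
g(7) = mex{0} = 1
g(8) = mex{0,1} = 2
g(9) = mex{0,1} = 2
g(10) = mex{0,1} = 2
g(11) = mex{1} = 0
g(12) = mex{1,2} = 0
The P-positions (g = 0) in 0..12 are 0, 1, 2, 3, 11, 12.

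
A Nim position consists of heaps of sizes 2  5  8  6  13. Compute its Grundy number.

Nim-sum: 2 ^ 5 ^ 8 ^ 6 ^ 13 = 4.

4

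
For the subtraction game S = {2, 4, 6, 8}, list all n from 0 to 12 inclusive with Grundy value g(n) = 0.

0, 1, 10, 11

Build the Grundy sequence with g(k) = mex{g(k−s) : s ∈ {2, 4, 6, 8}, s ≤ k}:
k:     0  1  2  3  4  5  6  7  8  9 10 11 12
g(k):  0  0  1  1  2  2  3  3  4  4  0  0  1
The P-positions (g = 0) in 0..12 are 0, 1, 10, 11.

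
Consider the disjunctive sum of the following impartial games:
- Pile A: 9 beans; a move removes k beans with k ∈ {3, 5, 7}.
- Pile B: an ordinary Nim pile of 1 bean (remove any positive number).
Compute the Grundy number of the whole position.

2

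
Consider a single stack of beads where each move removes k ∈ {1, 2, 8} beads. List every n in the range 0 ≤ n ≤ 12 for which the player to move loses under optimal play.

0, 3, 6, 9, 12

Compute g(0), g(1), … for moves {1, 2, 8}:
k:     0  1  2  3  4  5  6  7  8  9 10 11 12
g(k):  0  1  2  0  1  2  0  1  2  0  1  2  0
The P-positions (g = 0) in 0..12 are 0, 3, 6, 9, 12.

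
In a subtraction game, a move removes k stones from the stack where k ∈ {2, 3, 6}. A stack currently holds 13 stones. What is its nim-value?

2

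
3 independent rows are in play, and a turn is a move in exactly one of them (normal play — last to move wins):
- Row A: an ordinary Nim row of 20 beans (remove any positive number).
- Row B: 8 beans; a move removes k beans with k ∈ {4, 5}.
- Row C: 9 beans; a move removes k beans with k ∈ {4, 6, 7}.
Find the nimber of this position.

Row A is a plain Nim row of size 20, so its Grundy value is 20.
For row B, compute g(0), g(1), … with moves {4, 5}:
g(0) = mex{} = 0
g(1) = mex{} = 0
g(2) = mex{} = 0
g(3) = mex{} = 0
g(4) = mex{0} = 1
g(5) = mex{0} = 1
g(6) = mex{0} = 1
g(7) = mex{0} = 1
g(8) = mex{0,1} = 2
So g(8) = 2.
Grundy values for row C (subtraction set {4, 6, 7}):
g(0) = mex{} = 0
g(1) = mex{} = 0
g(2) = mex{} = 0
g(3) = mex{} = 0
g(4) = mex{0} = 1
g(5) = mex{0} = 1
g(6) = mex{0} = 1
g(7) = mex{0} = 1
g(8) = mex{0,1} = 2
g(9) = mex{0,1} = 2
So g(9) = 2.
The value of a disjunctive sum is the nim-sum of the parts.
Combined value = 20 ⊕ 2 ⊕ 2 = 20.

20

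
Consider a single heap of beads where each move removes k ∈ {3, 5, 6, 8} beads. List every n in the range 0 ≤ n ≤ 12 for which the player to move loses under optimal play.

Compute g(0), g(1), … for moves {3, 5, 6, 8}:
k:     0  1  2  3  4  5  6  7  8  9 10 11 12
g(k):  0  0  0  1  1  1  2  2  2  3  3  0  0
The P-positions (g = 0) in 0..12 are 0, 1, 2, 11, 12.

0, 1, 2, 11, 12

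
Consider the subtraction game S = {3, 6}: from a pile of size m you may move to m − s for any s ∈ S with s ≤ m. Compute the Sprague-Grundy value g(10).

Grundy values for subtraction set {3, 6}:
g(0) = mex{} = 0
g(1) = mex{} = 0
g(2) = mex{} = 0
g(3) = mex{0} = 1
g(4) = mex{0} = 1
g(5) = mex{0} = 1
g(6) = mex{0,1} = 2
g(7) = mex{0,1} = 2
g(8) = mex{0,1} = 2
g(9) = mex{1,2} = 0
g(10) = mex{1,2} = 0
So g(10) = 0.

0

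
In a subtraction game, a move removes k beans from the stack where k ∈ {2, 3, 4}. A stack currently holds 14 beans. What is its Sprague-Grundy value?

Grundy values for subtraction set {2, 3, 4}:
k:     0  1  2  3  4  5  6  7  8  9 10 11 12 13 14
g(k):  0  0  1  1  2  2  0  0  1  1  2  2  0  0  1
So g(14) = 1.

1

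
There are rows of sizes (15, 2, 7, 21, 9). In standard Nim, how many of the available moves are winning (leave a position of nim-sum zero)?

1

Write each in binary and XOR column by column:
  01111  (15)
  00010  (2)
  00111  (7)
  10101  (21)
  01001  (9)
  -----
  10110  (22)
The overall nim-sum is X = 22. A row of size p has a winning move iff p XOR X < p (reduce it to p XOR X).
  15: 15 XOR 22 = 25 ≥ 15 — no move.
  2: 2 XOR 22 = 20 ≥ 2 — no move.
  7: 7 XOR 22 = 17 ≥ 7 — no move.
  21: 21 XOR 22 = 3 < 21 — winning move (to 3).
  9: 9 XOR 22 = 31 ≥ 9 — no move.
That gives 1 winning move.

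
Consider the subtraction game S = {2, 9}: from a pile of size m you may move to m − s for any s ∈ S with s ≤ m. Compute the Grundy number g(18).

Compute g(0), g(1), … for moves {2, 9}:
k:     0  1  2  3  4  5  6  7  8  9 10 11 12 13 14 15 16 17 18
g(k):  0  0  1  1  0  0  1  1  0  2  1  0  0  1  1  0  0  1  1
So g(18) = 1.

1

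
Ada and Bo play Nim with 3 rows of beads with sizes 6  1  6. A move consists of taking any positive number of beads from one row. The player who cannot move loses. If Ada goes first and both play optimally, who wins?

Ada wins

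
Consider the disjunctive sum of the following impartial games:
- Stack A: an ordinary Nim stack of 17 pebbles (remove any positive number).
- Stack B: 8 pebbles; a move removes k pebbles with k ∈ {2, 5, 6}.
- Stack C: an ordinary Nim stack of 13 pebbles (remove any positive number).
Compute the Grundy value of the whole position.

Stack A is a plain Nim stack of size 17, so its Grundy value is 17.
Build the Grundy sequence for stack B with g(k) = mex{g(k−s) : s ∈ {2, 5, 6}, s ≤ k}:
g(0) = mex{} = 0
g(1) = mex{} = 0
g(2) = mex{0} = 1
g(3) = mex{0} = 1
g(4) = mex{1} = 0
g(5) = mex{0,1} = 2
g(6) = mex{0} = 1
g(7) = mex{0,1,2} = 3
g(8) = mex{1} = 0
So g(8) = 0.
Stack C is a plain Nim stack of size 13, so its Grundy value is 13.
By the Sprague-Grundy theorem, the Grundy value of a sum of independent games is the XOR of the component values.
Combined value = 17 XOR 0 XOR 13 = 28.

28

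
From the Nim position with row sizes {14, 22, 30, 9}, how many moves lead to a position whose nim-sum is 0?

3

Nim-sum: 14 ⊕ 22 ⊕ 30 ⊕ 9 = 15.
The overall nim-sum is X = 15. A row of size p has a winning move iff p XOR X < p (reduce it to p XOR X).
  14: 14 XOR 15 = 1 < 14 — winning move (to 1).
  22: 22 XOR 15 = 25 ≥ 22 — no move.
  30: 30 XOR 15 = 17 < 30 — winning move (to 17).
  9: 9 XOR 15 = 6 < 9 — winning move (to 6).
That gives 3 winning moves.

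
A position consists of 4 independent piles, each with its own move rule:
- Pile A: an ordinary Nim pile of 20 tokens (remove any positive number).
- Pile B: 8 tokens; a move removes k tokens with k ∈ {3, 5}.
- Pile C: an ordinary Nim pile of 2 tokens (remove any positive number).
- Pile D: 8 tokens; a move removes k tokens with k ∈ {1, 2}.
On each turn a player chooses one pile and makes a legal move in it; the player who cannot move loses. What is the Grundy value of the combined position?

20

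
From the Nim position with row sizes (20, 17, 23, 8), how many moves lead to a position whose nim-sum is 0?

3

Compute the nim-sum pairwise:
20 ^ 17 = 5
5 ^ 23 = 18
18 ^ 8 = 26
The overall nim-sum is X = 26. A row of size p has a winning move iff p XOR X < p (reduce it to p XOR X).
  20: 20 XOR 26 = 14 < 20 — winning move (to 14).
  17: 17 XOR 26 = 11 < 17 — winning move (to 11).
  23: 23 XOR 26 = 13 < 23 — winning move (to 13).
  8: 8 XOR 26 = 18 ≥ 8 — no move.
That gives 3 winning moves.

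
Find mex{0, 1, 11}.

2

The values 0, 1 are all present; 2 is the first non-negative integer missing from the set.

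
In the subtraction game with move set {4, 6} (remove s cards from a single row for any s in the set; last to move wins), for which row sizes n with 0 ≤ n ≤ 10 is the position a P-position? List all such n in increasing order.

Compute g(0), g(1), … for moves {4, 6}:
k:     0  1  2  3  4  5  6  7  8  9 10
g(k):  0  0  0  0  1  1  1  1  2  2  0
The P-positions (g = 0) in 0..10 are 0, 1, 2, 3, 10.

0, 1, 2, 3, 10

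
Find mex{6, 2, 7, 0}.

1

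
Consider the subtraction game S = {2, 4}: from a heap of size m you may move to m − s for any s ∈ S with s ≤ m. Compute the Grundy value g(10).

2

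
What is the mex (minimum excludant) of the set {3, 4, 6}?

0

0 is not in the set, so the mex is 0.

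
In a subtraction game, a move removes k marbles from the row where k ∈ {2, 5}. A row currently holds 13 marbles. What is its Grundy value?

1

Compute g(0), g(1), … for moves {2, 5}:
g(0) = mex{} = 0
g(1) = mex{} = 0
g(2) = mex{0} = 1
g(3) = mex{0} = 1
g(4) = mex{1} = 0
g(5) = mex{0,1} = 2
g(6) = mex{0} = 1
g(7) = mex{1,2} = 0
g(8) = mex{1} = 0
g(9) = mex{0} = 1
g(10) = mex{0,2} = 1
g(11) = mex{1} = 0
g(12) = mex{0,1} = 2
g(13) = mex{0} = 1
So g(13) = 1.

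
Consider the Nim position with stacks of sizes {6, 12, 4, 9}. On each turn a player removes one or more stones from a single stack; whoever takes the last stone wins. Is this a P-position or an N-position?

Compute the nim-sum pairwise:
6 XOR 12 = 10
10 XOR 4 = 14
14 XOR 9 = 7
The nim-sum is 7 ≠ 0, so this is an N-position: the player to move can win.

N-position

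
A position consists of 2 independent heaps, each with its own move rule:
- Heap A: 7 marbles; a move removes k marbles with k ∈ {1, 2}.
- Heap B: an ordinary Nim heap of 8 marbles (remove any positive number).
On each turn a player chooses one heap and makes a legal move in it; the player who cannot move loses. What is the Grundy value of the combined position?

For heap A, compute g(0), g(1), … with moves {1, 2}:
k:     0  1  2  3  4  5  6  7
g(k):  0  1  2  0  1  2  0  1
So g(7) = 1.
Heap B is a plain Nim heap of size 8, so its Grundy value is 8.
The value of a disjunctive sum is the nim-sum of the parts.
Combined value = 1 ⊕ 8 = 9.

9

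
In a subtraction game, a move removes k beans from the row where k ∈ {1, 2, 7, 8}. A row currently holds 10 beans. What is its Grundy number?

1

Grundy values for subtraction set {1, 2, 7, 8}:
k:     0  1  2  3  4  5  6  7  8  9 10
g(k):  0  1  2  0  1  2  0  1  2  0  1
So g(10) = 1.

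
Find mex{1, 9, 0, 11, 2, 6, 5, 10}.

3

The values 0, 1, 2 are all present; 3 is the first non-negative integer missing from the set.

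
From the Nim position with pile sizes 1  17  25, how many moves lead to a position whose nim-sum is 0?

1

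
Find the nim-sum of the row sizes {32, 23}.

55

Nim-sum: 32 XOR 23 = 55.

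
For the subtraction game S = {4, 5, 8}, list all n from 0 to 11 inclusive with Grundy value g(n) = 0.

0, 1, 2, 3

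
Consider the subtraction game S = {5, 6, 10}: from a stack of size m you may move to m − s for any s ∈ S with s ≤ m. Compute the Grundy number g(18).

0

Build the Grundy sequence with g(k) = mex{g(k−s) : s ∈ {5, 6, 10}, s ≤ k}:
k:     0  1  2  3  4  5  6  7  8  9 10 11 12 13 14 15 16 17 18
g(k):  0  0  0  0  0  1  1  1  1  1  2  2  2  2  2  0  0  0  0
So g(18) = 0.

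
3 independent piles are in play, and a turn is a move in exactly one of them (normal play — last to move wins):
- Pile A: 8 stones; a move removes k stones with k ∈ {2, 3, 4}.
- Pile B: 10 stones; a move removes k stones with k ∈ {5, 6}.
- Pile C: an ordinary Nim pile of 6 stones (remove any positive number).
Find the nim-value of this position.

5

Build the Grundy sequence for pile A with g(k) = mex{g(k−s) : s ∈ {2, 3, 4}, s ≤ k}:
g(0) = mex{} = 0
g(1) = mex{} = 0
g(2) = mex{0} = 1
g(3) = mex{0} = 1
g(4) = mex{0,1} = 2
g(5) = mex{0,1} = 2
g(6) = mex{1,2} = 0
g(7) = mex{1,2} = 0
g(8) = mex{0,2} = 1
So g(8) = 1.
For pile B, compute g(0), g(1), … with moves {5, 6}:
k:     0  1  2  3  4  5  6  7  8  9 10
g(k):  0  0  0  0  0  1  1  1  1  1  2
So g(10) = 2.
Pile C is a plain Nim pile of size 6, so its Grundy value is 6.
The value of a disjunctive sum is the nim-sum of the parts.
Combined value = 1 ⊕ 2 ⊕ 6 = 5.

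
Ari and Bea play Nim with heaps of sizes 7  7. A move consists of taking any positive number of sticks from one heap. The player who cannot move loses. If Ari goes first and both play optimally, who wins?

Bea wins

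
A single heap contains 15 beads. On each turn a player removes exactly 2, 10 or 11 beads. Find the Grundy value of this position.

1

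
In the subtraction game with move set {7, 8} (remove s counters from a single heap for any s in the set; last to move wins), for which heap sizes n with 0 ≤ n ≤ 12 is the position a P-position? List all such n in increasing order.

0, 1, 2, 3, 4, 5, 6

Grundy values for subtraction set {7, 8}:
k:     0  1  2  3  4  5  6  7  8  9 10 11 12
g(k):  0  0  0  0  0  0  0  1  1  1  1  1  1
The P-positions (g = 0) in 0..12 are 0, 1, 2, 3, 4, 5, 6.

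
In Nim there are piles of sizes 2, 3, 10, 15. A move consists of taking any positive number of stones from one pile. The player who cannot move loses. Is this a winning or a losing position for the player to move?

Compute the nim-sum pairwise:
2 ^ 3 = 1
1 ^ 10 = 11
11 ^ 15 = 4
The nim-sum is 4 ≠ 0, so this is an N-position: the player to move can win.

Winning position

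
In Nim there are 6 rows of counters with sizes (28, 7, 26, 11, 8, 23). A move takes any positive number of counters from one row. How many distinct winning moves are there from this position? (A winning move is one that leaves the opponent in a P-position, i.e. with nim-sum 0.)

Compute the nim-sum pairwise:
28 ^ 7 = 27
27 ^ 26 = 1
1 ^ 11 = 10
10 ^ 8 = 2
2 ^ 23 = 21
The overall nim-sum is X = 21. A row of size p has a winning move iff p XOR X < p (reduce it to p XOR X).
  28: 28 XOR 21 = 9 < 28 — winning move (to 9).
  7: 7 XOR 21 = 18 ≥ 7 — no move.
  26: 26 XOR 21 = 15 < 26 — winning move (to 15).
  11: 11 XOR 21 = 30 ≥ 11 — no move.
  8: 8 XOR 21 = 29 ≥ 8 — no move.
  23: 23 XOR 21 = 2 < 23 — winning move (to 2).
That gives 3 winning moves.

3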